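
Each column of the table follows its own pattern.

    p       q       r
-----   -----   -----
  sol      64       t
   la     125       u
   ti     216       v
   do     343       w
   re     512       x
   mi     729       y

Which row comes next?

fa  1000  z

Column p: runs through the solfège scale do→ti, so sol, la, ti, do, re, mi → fa.
For the column q, perfect cubes: 4³, 5³, 6³, …: 64, 125, 216, 343, 512, 729 → 1000.
Column r — letters move forward 1 place in the alphabet: t, u, v, w, x, y → z.
So the next row is fa  1000  z.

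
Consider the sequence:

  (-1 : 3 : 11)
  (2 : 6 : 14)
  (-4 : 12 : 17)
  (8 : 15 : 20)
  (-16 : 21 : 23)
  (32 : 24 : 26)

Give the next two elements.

First entry: ×(-2) each step; -1, 2, -4, 8, -16, 32 → -64 → 128.
Second entry: 3, 6, 12, 15, 21, 24 → 30 → 33 (alternating steps +3, +6, +3, +6, …).
For the third entry, +3 each step: 11, 14, 17, 20, 23, 26 → 29 → 32.
So the next two elements are (-64 : 30 : 29) and (128 : 33 : 32).

(-64 : 30 : 29), (128 : 33 : 32)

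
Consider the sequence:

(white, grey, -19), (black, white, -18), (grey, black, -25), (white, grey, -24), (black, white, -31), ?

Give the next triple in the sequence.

(grey, black, -30)

First shade: white, black, grey, white, black → grey (repeats white → black → grey).
For the second shade, repeats grey → white → black: grey, white, black, grey, white → black.
Third slot goes -19, -18, -25, -24, -31 → -30 (alternating steps +1, −7, +1, −7, …).
Putting it together: (grey, black, -30).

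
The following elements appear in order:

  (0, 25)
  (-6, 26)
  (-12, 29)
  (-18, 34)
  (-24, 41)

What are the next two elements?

First slot: 0, -6, -12, -18, -24 → -30 → -36 (−6 each step).
Second slot: differences are 1, 3, 5, … (increasing by 2 each time), so 25, 26, 29, 34, 41 → 50 → 61.
So the next two elements are (-30, 50) and (-36, 61).

(-30, 50), (-36, 61)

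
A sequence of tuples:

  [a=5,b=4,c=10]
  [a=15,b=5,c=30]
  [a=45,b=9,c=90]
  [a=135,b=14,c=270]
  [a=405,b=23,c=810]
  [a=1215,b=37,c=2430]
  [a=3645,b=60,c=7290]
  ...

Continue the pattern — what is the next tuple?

A: ×3 each step; 5, 15, 45, 135, 405, 1215, 3645 → 10935.
B goes 4, 5, 9, 14, 23, 37, 60 → 97 (each term is the sum of the two before it).
C: 10, 30, 90, 270, 810, 2430, 7290 → 21870 (always 2 × the a).
Combining the parts gives [a=10935,b=97,c=21870].

[a=10935,b=97,c=21870]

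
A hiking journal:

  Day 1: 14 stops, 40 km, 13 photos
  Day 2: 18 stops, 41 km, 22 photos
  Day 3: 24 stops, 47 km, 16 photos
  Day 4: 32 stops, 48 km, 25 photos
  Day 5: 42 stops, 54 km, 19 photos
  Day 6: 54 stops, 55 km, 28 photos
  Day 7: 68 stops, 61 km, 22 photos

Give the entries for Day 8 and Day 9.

84 stops, 62 km, 31 photos; 102 stops, 68 km, 25 photos

Stops: 14, 18, 24, 32, 42, 54, 68 → 84 → 102 (differences are 4, 6, 8, … (increasing by 2 each time)).
Km: alternating steps +1, +6, +1, +6, …; 40, 41, 47, 48, 54, 55, 61 → 62 → 68.
Photos — alternating steps +9, −6, +9, −6, …: 13, 22, 16, 25, 19, 28, 22 → 31 → 25.
Putting the parts together: 84 stops, 62 km, 31 photos and then 102 stops, 68 km, 25 photos.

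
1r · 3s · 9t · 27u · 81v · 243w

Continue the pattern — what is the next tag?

729x

First component — ×3 each step: 1, 3, 9, 27, 81, 243 → 729.
Letter: letters move forward 1 place in the alphabet, so r, s, t, u, v, w → x.
Putting it together: 729x.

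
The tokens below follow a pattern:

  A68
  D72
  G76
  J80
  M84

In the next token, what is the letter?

Letter: letters move forward 3 places in the alphabet; A, D, G, J, M → P.

P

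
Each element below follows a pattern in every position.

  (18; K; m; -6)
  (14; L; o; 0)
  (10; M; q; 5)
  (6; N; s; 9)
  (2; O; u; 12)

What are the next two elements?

(-2; P; w; 14), (-6; Q; y; 15)

For the first entry, −4 each step: 18, 14, 10, 6, 2 → -2 → -6.
First letter — letters move forward 1 place in the alphabet: K, L, M, N, O → P → Q.
Second letter — letters move forward 2 places in the alphabet: m, o, q, s, u → w → y.
Fourth entry — differences are 6, 5, 4, … (decreasing by 1 each time): -6, 0, 5, 9, 12 → 14 → 15.
So the next two elements are (-2; P; w; 14) and (-6; Q; y; 15).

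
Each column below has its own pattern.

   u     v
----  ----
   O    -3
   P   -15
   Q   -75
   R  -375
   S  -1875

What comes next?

For the column u, letters move forward 1 place in the alphabet: O, P, Q, R, S → T.
For the column v, ×5 each step: -3, -15, -75, -375, -1875 → -9375.
Putting it together: T  -9375.

T  -9375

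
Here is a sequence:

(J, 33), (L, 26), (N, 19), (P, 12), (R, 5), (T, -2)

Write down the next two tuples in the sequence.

Letter: letters move forward 2 places in the alphabet, so J, L, N, P, R, T → V → X.
Second part: −7 each step, so 33, 26, 19, 12, 5, -2 → -9 → -16.
So the next two tuples are (V, -9) and (X, -16).

(V, -9), (X, -16)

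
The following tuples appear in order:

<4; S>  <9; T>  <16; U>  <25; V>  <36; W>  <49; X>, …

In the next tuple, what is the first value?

For the first value, perfect squares: 2², 3², 4², …: 4, 9, 16, 25, 36, 49 → 64.

64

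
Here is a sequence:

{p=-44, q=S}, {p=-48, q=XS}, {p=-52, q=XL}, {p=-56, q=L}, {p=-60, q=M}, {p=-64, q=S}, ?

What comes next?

{p=-68, q=XS}

P: -44, -48, -52, -56, -60, -64 → -68 (−4 each step).
Q: S, XS, XL, L, M, S → XS (repeats S → XS → XL → L → M).
So the next point is {p=-68, q=XS}.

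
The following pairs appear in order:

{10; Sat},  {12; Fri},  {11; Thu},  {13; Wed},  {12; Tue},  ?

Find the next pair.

First value goes 10, 12, 11, 13, 12 → 14 (alternating steps +2, −1, +2, −1, …).
Day — runs backward through the weekdays Mon→Sun: Sat, Fri, Thu, Wed, Tue → Mon.
Combining the parts gives {14; Mon}.

{14; Mon}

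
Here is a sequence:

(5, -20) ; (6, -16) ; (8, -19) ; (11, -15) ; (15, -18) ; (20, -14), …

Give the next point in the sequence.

First coordinate: differences are 1, 2, 3, … (increasing by 1 each time); 5, 6, 8, 11, 15, 20 → 26.
Second coordinate: alternating steps +4, −3, +4, −3, …, so -20, -16, -19, -15, -18, -14 → -17.
So the next point is (26, -17).

(26, -17)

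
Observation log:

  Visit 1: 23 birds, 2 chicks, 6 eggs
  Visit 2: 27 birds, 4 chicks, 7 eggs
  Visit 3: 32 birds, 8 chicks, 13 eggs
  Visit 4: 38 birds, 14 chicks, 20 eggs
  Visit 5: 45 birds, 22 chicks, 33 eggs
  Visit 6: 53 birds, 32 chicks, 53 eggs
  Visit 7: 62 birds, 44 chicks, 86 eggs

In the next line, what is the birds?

72

Birds goes 23, 27, 32, 38, 45, 53, 62 → 72 (differences are 4, 5, 6, … (increasing by 1 each time)).
Chicks goes 2, 4, 8, 14, 22, 32, 44 → 58 (differences are 2, 4, 6, … (increasing by 2 each time)).
Eggs goes 6, 7, 13, 20, 33, 53, 86 → 139 (each term is the sum of the two before it).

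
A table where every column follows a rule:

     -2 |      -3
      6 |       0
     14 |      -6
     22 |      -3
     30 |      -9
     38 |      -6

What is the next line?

For the first component, +8 each step: -2, 6, 14, 22, 30, 38 → 46.
Second component: alternating steps +3, −6, +3, −6, …; -3, 0, -6, -3, -9, -6 → -12.
So the next line is 46  -12.

46  -12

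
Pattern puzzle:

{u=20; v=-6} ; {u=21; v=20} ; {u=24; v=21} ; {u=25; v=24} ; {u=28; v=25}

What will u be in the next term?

29

U goes 20, 21, 24, 25, 28 → 29 (alternating steps +1, +3, +1, +3, …).
V: always the previous value of the u, so -6, 20, 21, 24, 25 → 28.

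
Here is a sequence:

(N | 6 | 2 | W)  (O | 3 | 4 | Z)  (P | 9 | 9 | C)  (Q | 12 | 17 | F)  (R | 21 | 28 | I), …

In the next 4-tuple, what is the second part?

33

First letter: letters move forward 1 place in the alphabet, so N, O, P, Q, R → S.
Second part: 6, 3, 9, 12, 21 → 33 (each term is the sum of the two before it).
Third part: differences are 2, 5, 8, … (increasing by 3 each time); 2, 4, 9, 17, 28 → 42.
Second letter goes W, Z, C, F, I → L (letters move forward 3 places in the alphabet, wrapping Z→A).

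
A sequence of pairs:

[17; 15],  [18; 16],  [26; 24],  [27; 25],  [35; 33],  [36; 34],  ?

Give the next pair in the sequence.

First value: alternating steps +1, +8, +1, +8, …; 17, 18, 26, 27, 35, 36 → 44.
Second value: always 2 less than the first value; 15, 16, 24, 25, 33, 34 → 42.
So the next pair is [44; 42].

[44; 42]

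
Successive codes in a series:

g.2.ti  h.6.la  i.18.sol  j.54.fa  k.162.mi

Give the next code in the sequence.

For the letter, letters move forward 1 place in the alphabet: g, h, i, j, k → l.
Second component — ×3 each step: 2, 6, 18, 54, 162 → 486.
Note — runs backward through the solfège scale do→ti: ti, la, sol, fa, mi → re.
Combining the parts gives l.486.re.

l.486.re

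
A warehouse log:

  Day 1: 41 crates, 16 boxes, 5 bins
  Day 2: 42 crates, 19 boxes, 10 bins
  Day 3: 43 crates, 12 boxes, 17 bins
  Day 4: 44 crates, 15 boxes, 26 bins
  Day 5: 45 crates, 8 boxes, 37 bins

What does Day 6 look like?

46 crates, 11 boxes, 50 bins

Crates: +1 each step, so 41, 42, 43, 44, 45 → 46.
Boxes: alternating steps +3, −7, +3, −7, …; 16, 19, 12, 15, 8 → 11.
Bins: differences are 5, 7, 9, … (increasing by 2 each time), so 5, 10, 17, 26, 37 → 50.
Putting it together: 46 crates, 11 boxes, 50 bins.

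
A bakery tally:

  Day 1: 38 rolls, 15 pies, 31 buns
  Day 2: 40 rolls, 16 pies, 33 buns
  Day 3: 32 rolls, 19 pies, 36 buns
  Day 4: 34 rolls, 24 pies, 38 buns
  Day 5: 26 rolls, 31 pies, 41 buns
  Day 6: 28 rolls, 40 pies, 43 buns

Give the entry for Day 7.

20 rolls, 51 pies, 46 buns

For the rolls, alternating steps +2, −8, +2, −8, …: 38, 40, 32, 34, 26, 28 → 20.
Pies: differences are 1, 3, 5, … (increasing by 2 each time), so 15, 16, 19, 24, 31, 40 → 51.
Buns — alternating steps +2, +3, +2, +3, …: 31, 33, 36, 38, 41, 43 → 46.
Putting it together: 20 rolls, 51 pies, 46 buns.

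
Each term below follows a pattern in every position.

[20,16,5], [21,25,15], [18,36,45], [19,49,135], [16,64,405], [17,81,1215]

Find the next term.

[14,100,3645]

First component — alternating steps +1, −3, +1, −3, …: 20, 21, 18, 19, 16, 17 → 14.
Second component: 16, 25, 36, 49, 64, 81 → 100 (perfect squares: 4², 5², 6², …).
Third component — ×3 each step: 5, 15, 45, 135, 405, 1215 → 3645.
Putting it together: [14,100,3645].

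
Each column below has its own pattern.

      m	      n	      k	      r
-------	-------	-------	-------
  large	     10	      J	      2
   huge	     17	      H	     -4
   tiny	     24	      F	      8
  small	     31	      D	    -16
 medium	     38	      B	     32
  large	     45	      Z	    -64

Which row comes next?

huge  52  X  128

Column m goes large, huge, tiny, small, medium, large → huge (repeats large → huge → tiny → small → medium).
Column n: +7 each step; 10, 17, 24, 31, 38, 45 → 52.
Column k: letters move back 2 places in the alphabet, wrapping A→Z, so J, H, F, D, B, Z → X.
For the column r, ×(-2) each step: 2, -4, 8, -16, 32, -64 → 128.
So the next row is huge  52  X  128.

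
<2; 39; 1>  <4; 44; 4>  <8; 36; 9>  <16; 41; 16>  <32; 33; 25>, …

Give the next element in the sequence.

<64; 38; 36>

First part — ×2 each step: 2, 4, 8, 16, 32 → 64.
Second part: 39, 44, 36, 41, 33 → 38 (alternating steps +5, −8, +5, −8, …).
For the third part, perfect squares: 1², 2², 3², …: 1, 4, 9, 16, 25 → 36.
So the next element is <64; 38; 36>.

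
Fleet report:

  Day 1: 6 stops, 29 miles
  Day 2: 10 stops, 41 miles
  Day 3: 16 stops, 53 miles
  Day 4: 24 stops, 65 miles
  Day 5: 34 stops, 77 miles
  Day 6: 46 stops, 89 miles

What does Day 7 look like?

Stops: differences are 4, 6, 8, … (increasing by 2 each time), so 6, 10, 16, 24, 34, 46 → 60.
Miles — +12 each step: 29, 41, 53, 65, 77, 89 → 101.
Combining the parts gives 60 stops, 101 miles.

60 stops, 101 miles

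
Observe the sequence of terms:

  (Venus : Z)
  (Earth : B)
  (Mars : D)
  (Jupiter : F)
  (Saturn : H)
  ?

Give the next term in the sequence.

(Uranus : J)

Planet — runs through the planets Mercury→Neptune: Venus, Earth, Mars, Jupiter, Saturn → Uranus.
For the letter, letters move forward 2 places in the alphabet, wrapping Z→A: Z, B, D, F, H → J.
Combining the parts gives (Uranus : J).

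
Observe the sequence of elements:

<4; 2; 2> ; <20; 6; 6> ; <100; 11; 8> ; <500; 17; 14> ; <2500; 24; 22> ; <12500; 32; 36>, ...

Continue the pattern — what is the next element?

<62500; 41; 58>

For the first part, ×5 each step: 4, 20, 100, 500, 2500, 12500 → 62500.
Second part: differences are 4, 5, 6, … (increasing by 1 each time); 2, 6, 11, 17, 24, 32 → 41.
For the third part, each term is the sum of the two before it: 2, 6, 8, 14, 22, 36 → 58.
So the next element is <62500; 41; 58>.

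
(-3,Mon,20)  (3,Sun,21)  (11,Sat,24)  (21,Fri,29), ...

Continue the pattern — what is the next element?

First slot: differences are 6, 8, 10, … (increasing by 2 each time); -3, 3, 11, 21 → 33.
Day goes Mon, Sun, Sat, Fri → Thu (runs backward through the weekdays Mon→Sun).
Third slot — differences are 1, 3, 5, … (increasing by 2 each time): 20, 21, 24, 29 → 36.
Putting it together: (33,Thu,36).

(33,Thu,36)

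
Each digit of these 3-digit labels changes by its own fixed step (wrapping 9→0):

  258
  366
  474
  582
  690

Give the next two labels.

708, 816

First digit: +1 each step, mod 10, so 2, 3, 4, 5, 6 → 7 → 8.
Second digit: +1 each step, mod 10, so 5, 6, 7, 8, 9 → 0 → 1.
Third digit: −2 each step, mod 10, so 8, 6, 4, 2, 0 → 8 → 6.
Putting the parts together: 708 and then 816.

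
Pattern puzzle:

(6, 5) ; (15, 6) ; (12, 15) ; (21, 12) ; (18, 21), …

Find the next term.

(27, 18)

First part goes 6, 15, 12, 21, 18 → 27 (alternating steps +9, −3, +9, −3, …).
Second part: always the previous value of the first part; 5, 6, 15, 12, 21 → 18.
Putting it together: (27, 18).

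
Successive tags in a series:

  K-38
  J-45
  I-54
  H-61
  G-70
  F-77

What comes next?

Letter goes K, J, I, H, G, F → E (letters move back 1 place in the alphabet).
Second component: alternating steps +7, +9, +7, +9, …; 38, 45, 54, 61, 70, 77 → 86.
So the next tag is E-86.

E-86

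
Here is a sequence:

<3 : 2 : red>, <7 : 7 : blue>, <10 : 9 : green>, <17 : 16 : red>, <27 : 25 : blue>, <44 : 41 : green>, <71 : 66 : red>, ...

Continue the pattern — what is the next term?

<115 : 107 : blue>

First slot: each term is the sum of the two before it; 3, 7, 10, 17, 27, 44, 71 → 115.
For the second slot, each term is the sum of the two before it: 2, 7, 9, 16, 25, 41, 66 → 107.
Colour: repeats red → blue → green, so red, blue, green, red, blue, green, red → blue.
So the next term is <115 : 107 : blue>.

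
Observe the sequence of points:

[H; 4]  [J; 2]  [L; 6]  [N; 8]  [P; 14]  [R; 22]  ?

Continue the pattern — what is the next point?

[T; 36]

Letter — letters move forward 2 places in the alphabet: H, J, L, N, P, R → T.
Second slot — each term is the sum of the two before it: 4, 2, 6, 8, 14, 22 → 36.
So the next point is [T; 36].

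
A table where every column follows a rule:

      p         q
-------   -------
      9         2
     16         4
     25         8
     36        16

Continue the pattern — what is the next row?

Column p: perfect squares: 3², 4², 5², …, so 9, 16, 25, 36 → 49.
Column q: ×2 each step, so 2, 4, 8, 16 → 32.
So the next row is 49  32.

49  32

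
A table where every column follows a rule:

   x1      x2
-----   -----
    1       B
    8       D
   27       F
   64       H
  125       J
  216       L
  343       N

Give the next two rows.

Column x1 — perfect cubes: 1³, 2³, 3³, …: 1, 8, 27, 64, 125, 216, 343 → 512 → 729.
For the column x2, letters move forward 2 places in the alphabet: B, D, F, H, J, L, N → P → R.
Putting the parts together: 512  P and then 729  R.

512  P; 729  R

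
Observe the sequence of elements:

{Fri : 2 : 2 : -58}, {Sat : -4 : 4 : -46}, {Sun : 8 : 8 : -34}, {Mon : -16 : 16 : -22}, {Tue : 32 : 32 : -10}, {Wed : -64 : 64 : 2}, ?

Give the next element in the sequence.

Day: runs through the weekdays Mon→Sun; Fri, Sat, Sun, Mon, Tue, Wed → Thu.
Second component: 2, -4, 8, -16, 32, -64 → 128 (×(-2) each step).
For the third component, ×2 each step: 2, 4, 8, 16, 32, 64 → 128.
Fourth component: +12 each step, so -58, -46, -34, -22, -10, 2 → 14.
Putting it together: {Thu : 128 : 128 : 14}.

{Thu : 128 : 128 : 14}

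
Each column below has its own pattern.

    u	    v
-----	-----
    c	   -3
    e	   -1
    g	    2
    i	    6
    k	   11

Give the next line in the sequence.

m  17

Column u: letters move forward 2 places in the alphabet; c, e, g, i, k → m.
Column v — differences are 2, 3, 4, … (increasing by 1 each time): -3, -1, 2, 6, 11 → 17.
So the next line is m  17.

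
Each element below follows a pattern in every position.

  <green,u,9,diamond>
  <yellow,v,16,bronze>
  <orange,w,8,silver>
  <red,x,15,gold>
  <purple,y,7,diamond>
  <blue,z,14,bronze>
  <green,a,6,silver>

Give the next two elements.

<yellow,b,13,gold>, <orange,c,5,diamond>

Colour: repeats green → yellow → orange → red → purple → blue; green, yellow, orange, red, purple, blue, green → yellow → orange.
Letter: letters move forward 1 place in the alphabet, wrapping Z→A; u, v, w, x, y, z, a → b → c.
Third coordinate goes 9, 16, 8, 15, 7, 14, 6 → 13 → 5 (alternating steps +7, −8, +7, −8, …).
For the rank, repeats diamond → bronze → silver → gold: diamond, bronze, silver, gold, diamond, bronze, silver → gold → diamond.
Putting the parts together: <yellow,b,13,gold> and then <orange,c,5,diamond>.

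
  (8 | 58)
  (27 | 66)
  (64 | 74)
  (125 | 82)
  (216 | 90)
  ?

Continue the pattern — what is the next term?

First component: perfect cubes: 2³, 3³, 4³, …; 8, 27, 64, 125, 216 → 343.
For the second component, +8 each step: 58, 66, 74, 82, 90 → 98.
Combining the parts gives (343 | 98).

(343 | 98)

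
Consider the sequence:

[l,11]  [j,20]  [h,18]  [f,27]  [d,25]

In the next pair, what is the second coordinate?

Second coordinate goes 11, 20, 18, 27, 25 → 34 (alternating steps +9, −2, +9, −2, …).

34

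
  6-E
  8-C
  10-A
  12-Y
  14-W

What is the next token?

16-U

First component goes 6, 8, 10, 12, 14 → 16 (+2 each step).
For the letter, letters move back 2 places in the alphabet, wrapping A→Z: E, C, A, Y, W → U.
Putting it together: 16-U.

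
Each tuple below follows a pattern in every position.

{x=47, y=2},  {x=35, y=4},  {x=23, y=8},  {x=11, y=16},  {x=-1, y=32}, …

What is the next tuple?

{x=-13, y=64}

For the x, −12 each step: 47, 35, 23, 11, -1 → -13.
Y goes 2, 4, 8, 16, 32 → 64 (×2 each step).
So the next tuple is {x=-13, y=64}.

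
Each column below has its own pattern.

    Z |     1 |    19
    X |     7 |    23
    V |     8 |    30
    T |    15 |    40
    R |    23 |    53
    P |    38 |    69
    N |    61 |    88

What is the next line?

L  99  110

Letter: letters move back 2 places in the alphabet, so Z, X, V, T, R, P, N → L.
Second component: each term is the sum of the two before it, so 1, 7, 8, 15, 23, 38, 61 → 99.
Third component: 19, 23, 30, 40, 53, 69, 88 → 110 (differences are 4, 7, 10, … (increasing by 3 each time)).
Combining the parts gives L  99  110.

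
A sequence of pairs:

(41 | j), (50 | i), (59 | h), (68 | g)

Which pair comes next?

(77 | f)

For the first coordinate, +9 each step: 41, 50, 59, 68 → 77.
Letter — letters move back 1 place in the alphabet: j, i, h, g → f.
Putting it together: (77 | f).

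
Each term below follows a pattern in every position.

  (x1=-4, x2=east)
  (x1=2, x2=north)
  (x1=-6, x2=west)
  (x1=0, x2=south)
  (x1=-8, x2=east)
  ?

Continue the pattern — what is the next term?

(x1=-2, x2=north)

X1: alternating steps +6, −8, +6, −8, …; -4, 2, -6, 0, -8 → -2.
X2 — repeats east → north → west → south: east, north, west, south, east → north.
Combining the parts gives (x1=-2, x2=north).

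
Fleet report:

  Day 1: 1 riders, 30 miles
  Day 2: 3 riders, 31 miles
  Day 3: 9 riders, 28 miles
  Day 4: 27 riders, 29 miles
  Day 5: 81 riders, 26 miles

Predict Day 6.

Riders: ×3 each step, so 1, 3, 9, 27, 81 → 243.
Miles — alternating steps +1, −3, +1, −3, …: 30, 31, 28, 29, 26 → 27.
Combining the parts gives 243 riders, 27 miles.

243 riders, 27 miles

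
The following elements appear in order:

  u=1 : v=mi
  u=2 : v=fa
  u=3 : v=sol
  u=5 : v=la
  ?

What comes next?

U: each term is the sum of the two before it, so 1, 2, 3, 5 → 8.
V: mi, fa, sol, la → ti (runs through the solfège scale do→ti).
So the next element is u=8 : v=ti.

u=8 : v=ti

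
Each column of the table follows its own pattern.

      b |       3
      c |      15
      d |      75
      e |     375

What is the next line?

For the letter, letters move forward 1 place in the alphabet: b, c, d, e → f.
Second component goes 3, 15, 75, 375 → 1875 (×5 each step).
Combining the parts gives f  1875.

f  1875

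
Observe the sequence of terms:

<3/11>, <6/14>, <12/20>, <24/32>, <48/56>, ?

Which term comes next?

First coordinate goes 3, 6, 12, 24, 48 → 96 (×2 each step).
Second coordinate: always 8 more than the first coordinate; 11, 14, 20, 32, 56 → 104.
So the next term is <96/104>.

<96/104>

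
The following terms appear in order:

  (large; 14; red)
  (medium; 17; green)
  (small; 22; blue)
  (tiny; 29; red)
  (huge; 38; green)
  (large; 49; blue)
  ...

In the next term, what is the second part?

Size — repeats large → medium → small → tiny → huge: large, medium, small, tiny, huge, large → medium.
Second part goes 14, 17, 22, 29, 38, 49 → 62 (differences are 3, 5, 7, … (increasing by 2 each time)).
Colour: repeats red → green → blue, so red, green, blue, red, green, blue → red.

62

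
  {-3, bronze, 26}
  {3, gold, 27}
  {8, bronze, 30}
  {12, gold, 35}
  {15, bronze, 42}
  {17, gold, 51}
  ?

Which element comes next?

First coordinate goes -3, 3, 8, 12, 15, 17 → 18 (differences are 6, 5, 4, … (decreasing by 1 each time)).
Rank: alternates bronze ↔ gold; bronze, gold, bronze, gold, bronze, gold → bronze.
Third coordinate: 26, 27, 30, 35, 42, 51 → 62 (differences are 1, 3, 5, … (increasing by 2 each time)).
Combining the parts gives {18, bronze, 62}.

{18, bronze, 62}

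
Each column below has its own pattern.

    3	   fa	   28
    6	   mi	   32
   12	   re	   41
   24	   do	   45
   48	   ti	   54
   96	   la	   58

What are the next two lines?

For the first component, ×2 each step: 3, 6, 12, 24, 48, 96 → 192 → 384.
For the note, runs backward through the solfège scale do→ti: fa, mi, re, do, ti, la → sol → fa.
Third component: alternating steps +4, +9, +4, +9, …, so 28, 32, 41, 45, 54, 58 → 67 → 71.
So the next two lines are 192  sol  67 and 384  fa  71.

192  sol  67; 384  fa  71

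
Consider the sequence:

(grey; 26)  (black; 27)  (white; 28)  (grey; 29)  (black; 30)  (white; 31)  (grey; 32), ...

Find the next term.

(black; 33)

Shade: repeats grey → black → white; grey, black, white, grey, black, white, grey → black.
Second entry goes 26, 27, 28, 29, 30, 31, 32 → 33 (+1 each step).
Combining the parts gives (black; 33).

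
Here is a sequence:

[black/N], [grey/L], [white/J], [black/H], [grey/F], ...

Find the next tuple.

For the shade, repeats black → grey → white: black, grey, white, black, grey → white.
Letter: letters move back 2 places in the alphabet, so N, L, J, H, F → D.
Putting it together: [white/D].

[white/D]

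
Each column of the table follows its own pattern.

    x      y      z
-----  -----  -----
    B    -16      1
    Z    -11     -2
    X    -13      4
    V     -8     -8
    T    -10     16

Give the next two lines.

For the column x, letters move back 2 places in the alphabet, wrapping A→Z: B, Z, X, V, T → R → P.
For the column y, alternating steps +5, −2, +5, −2, …: -16, -11, -13, -8, -10 → -5 → -7.
Column z: ×(-2) each step; 1, -2, 4, -8, 16 → -32 → 64.
So the next two lines are R  -5  -32 and P  -7  64.

R  -5  -32; P  -7  64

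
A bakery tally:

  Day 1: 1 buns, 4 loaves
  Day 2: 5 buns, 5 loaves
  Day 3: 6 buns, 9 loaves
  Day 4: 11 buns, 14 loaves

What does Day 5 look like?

Buns: 1, 5, 6, 11 → 17 (each term is the sum of the two before it).
Loaves: 4, 5, 9, 14 → 23 (each term is the sum of the two before it).
Putting it together: 17 buns, 23 loaves.

17 buns, 23 loaves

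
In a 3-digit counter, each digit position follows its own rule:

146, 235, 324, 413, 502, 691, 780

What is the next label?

879

First digit — +1 each step, mod 10: 1, 2, 3, 4, 5, 6, 7 → 8.
Second digit: 4, 3, 2, 1, 0, 9, 8 → 7 (−1 each step, mod 10).
Third digit: −1 each step, mod 10, so 6, 5, 4, 3, 2, 1, 0 → 9.
Putting it together: 879.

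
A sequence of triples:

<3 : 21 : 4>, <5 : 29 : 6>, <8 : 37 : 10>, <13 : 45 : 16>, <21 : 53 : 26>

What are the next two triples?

<34 : 61 : 42>, <55 : 69 : 68>

First component goes 3, 5, 8, 13, 21 → 34 → 55 (each term is the sum of the two before it).
For the second component, +8 each step: 21, 29, 37, 45, 53 → 61 → 69.
Third component goes 4, 6, 10, 16, 26 → 42 → 68 (each term is the sum of the two before it).
Putting the parts together: <34 : 61 : 42> and then <55 : 69 : 68>.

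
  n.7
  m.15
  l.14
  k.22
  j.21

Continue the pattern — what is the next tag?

i.29

Letter — letters move back 1 place in the alphabet: n, m, l, k, j → i.
For the second component, alternating steps +8, −1, +8, −1, …: 7, 15, 14, 22, 21 → 29.
Combining the parts gives i.29.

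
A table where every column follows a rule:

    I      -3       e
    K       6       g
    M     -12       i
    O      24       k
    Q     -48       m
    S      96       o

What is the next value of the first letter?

First letter — letters move forward 2 places in the alphabet: I, K, M, O, Q, S → U.

U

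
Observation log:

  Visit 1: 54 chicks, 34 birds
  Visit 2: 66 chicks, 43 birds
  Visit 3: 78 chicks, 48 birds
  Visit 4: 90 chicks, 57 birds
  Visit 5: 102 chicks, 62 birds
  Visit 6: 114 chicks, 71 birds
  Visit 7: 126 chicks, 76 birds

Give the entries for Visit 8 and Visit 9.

Chicks: +12 each step; 54, 66, 78, 90, 102, 114, 126 → 138 → 150.
Birds: alternating steps +9, +5, +9, +5, …; 34, 43, 48, 57, 62, 71, 76 → 85 → 90.
So the next two rows are 138 chicks, 85 birds and 150 chicks, 90 birds.

138 chicks, 85 birds; 150 chicks, 90 birds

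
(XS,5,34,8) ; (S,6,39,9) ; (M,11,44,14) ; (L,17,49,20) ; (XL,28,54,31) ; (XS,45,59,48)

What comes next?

(S,73,64,76)

Size: repeats XS → S → M → L → XL; XS, S, M, L, XL, XS → S.
Second entry goes 5, 6, 11, 17, 28, 45 → 73 (each term is the sum of the two before it).
Third entry — +5 each step: 34, 39, 44, 49, 54, 59 → 64.
Fourth entry: always 3 more than the second entry, so 8, 9, 14, 20, 31, 48 → 76.
Combining the parts gives (S,73,64,76).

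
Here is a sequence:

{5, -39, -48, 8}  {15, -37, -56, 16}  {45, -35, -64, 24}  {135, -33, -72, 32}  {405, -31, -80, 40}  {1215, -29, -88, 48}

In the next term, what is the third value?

For the first value, ×3 each step: 5, 15, 45, 135, 405, 1215 → 3645.
For the second value, +2 each step: -39, -37, -35, -33, -31, -29 → -27.
Third value goes -48, -56, -64, -72, -80, -88 → -96 (−8 each step).
Fourth value: together with the third value always sums to -40, so 8, 16, 24, 32, 40, 48 → 56.

-96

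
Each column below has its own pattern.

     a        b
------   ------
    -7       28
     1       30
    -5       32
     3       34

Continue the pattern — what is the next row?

-3  36

Column a: alternating steps +8, −6, +8, −6, …; -7, 1, -5, 3 → -3.
Column b — +2 each step: 28, 30, 32, 34 → 36.
Combining the parts gives -3  36.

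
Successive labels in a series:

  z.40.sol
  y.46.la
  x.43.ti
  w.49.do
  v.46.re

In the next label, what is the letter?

Letter: letters move back 1 place in the alphabet; z, y, x, w, v → u.
Second component — alternating steps +6, −3, +6, −3, …: 40, 46, 43, 49, 46 → 52.
Note: runs through the solfège scale do→ti, so sol, la, ti, do, re → mi.

u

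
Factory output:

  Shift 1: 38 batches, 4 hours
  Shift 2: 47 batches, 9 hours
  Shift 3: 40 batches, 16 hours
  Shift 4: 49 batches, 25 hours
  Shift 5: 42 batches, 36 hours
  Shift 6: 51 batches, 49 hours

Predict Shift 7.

Batches: alternating steps +9, −7, +9, −7, …; 38, 47, 40, 49, 42, 51 → 44.
Hours — perfect squares: 2², 3², 4², …: 4, 9, 16, 25, 36, 49 → 64.
So the next row is 44 batches, 64 hours.

44 batches, 64 hours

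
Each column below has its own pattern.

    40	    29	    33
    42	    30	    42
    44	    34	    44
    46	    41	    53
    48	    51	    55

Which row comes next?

First component goes 40, 42, 44, 46, 48 → 50 (+2 each step).
For the second component, differences are 1, 4, 7, … (increasing by 3 each time): 29, 30, 34, 41, 51 → 64.
Third component: alternating steps +9, +2, +9, +2, …; 33, 42, 44, 53, 55 → 64.
Combining the parts gives 50  64  64.

50  64  64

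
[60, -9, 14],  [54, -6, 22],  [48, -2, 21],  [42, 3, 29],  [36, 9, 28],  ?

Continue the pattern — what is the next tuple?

First slot goes 60, 54, 48, 42, 36 → 30 (−6 each step).
Second slot: differences are 3, 4, 5, … (increasing by 1 each time); -9, -6, -2, 3, 9 → 16.
Third slot: alternating steps +8, −1, +8, −1, …, so 14, 22, 21, 29, 28 → 36.
Combining the parts gives [30, 16, 36].

[30, 16, 36]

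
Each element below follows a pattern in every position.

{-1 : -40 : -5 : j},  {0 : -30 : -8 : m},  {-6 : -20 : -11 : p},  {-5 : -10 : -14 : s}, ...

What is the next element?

{-11 : 0 : -17 : v}

First coordinate: alternating steps +1, −6, +1, −6, …, so -1, 0, -6, -5 → -11.
Second coordinate: +10 each step; -40, -30, -20, -10 → 0.
Third coordinate goes -5, -8, -11, -14 → -17 (−3 each step).
For the letter, letters move forward 3 places in the alphabet: j, m, p, s → v.
Combining the parts gives {-11 : 0 : -17 : v}.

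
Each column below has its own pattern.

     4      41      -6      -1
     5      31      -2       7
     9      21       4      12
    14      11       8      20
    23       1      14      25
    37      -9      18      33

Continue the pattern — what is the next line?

60  -19  24  38

For the first component, each term is the sum of the two before it: 4, 5, 9, 14, 23, 37 → 60.
Second component goes 41, 31, 21, 11, 1, -9 → -19 (−10 each step).
Third component: alternating steps +4, +6, +4, +6, …, so -6, -2, 4, 8, 14, 18 → 24.
Fourth component: -1, 7, 12, 20, 25, 33 → 38 (alternating steps +8, +5, +8, +5, …).
So the next line is 60  -19  24  38.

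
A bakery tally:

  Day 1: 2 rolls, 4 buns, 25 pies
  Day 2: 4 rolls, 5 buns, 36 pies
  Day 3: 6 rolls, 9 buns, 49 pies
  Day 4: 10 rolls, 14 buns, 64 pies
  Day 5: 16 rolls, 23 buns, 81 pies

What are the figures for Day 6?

Rolls goes 2, 4, 6, 10, 16 → 26 (each term is the sum of the two before it).
For the buns, each term is the sum of the two before it: 4, 5, 9, 14, 23 → 37.
Pies: 25, 36, 49, 64, 81 → 100 (perfect squares: 5², 6², 7², …).
Putting it together: 26 rolls, 37 buns, 100 pies.

26 rolls, 37 buns, 100 pies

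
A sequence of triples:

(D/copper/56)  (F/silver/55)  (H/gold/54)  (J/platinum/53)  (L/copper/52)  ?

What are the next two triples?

(N/silver/51), (P/gold/50)

Letter: letters move forward 2 places in the alphabet, so D, F, H, J, L → N → P.
Metal — repeats copper → silver → gold → platinum: copper, silver, gold, platinum, copper → silver → gold.
Third entry: −1 each step; 56, 55, 54, 53, 52 → 51 → 50.
Putting the parts together: (N/silver/51) and then (P/gold/50).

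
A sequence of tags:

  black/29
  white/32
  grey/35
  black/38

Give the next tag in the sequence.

For the shade, repeats black → white → grey: black, white, grey, black → white.
Second component: 29, 32, 35, 38 → 41 (+3 each step).
Combining the parts gives white/41.

white/41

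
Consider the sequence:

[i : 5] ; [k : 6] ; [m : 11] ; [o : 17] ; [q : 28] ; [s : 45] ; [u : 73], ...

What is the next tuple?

[w : 118]

Letter: i, k, m, o, q, s, u → w (letters move forward 2 places in the alphabet).
Second slot: each term is the sum of the two before it; 5, 6, 11, 17, 28, 45, 73 → 118.
Putting it together: [w : 118].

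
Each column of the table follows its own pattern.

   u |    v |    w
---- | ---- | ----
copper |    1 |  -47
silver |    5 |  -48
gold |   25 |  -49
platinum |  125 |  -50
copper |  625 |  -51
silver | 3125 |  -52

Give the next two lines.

gold  15625  -53; platinum  78125  -54

Column u goes copper, silver, gold, platinum, copper, silver → gold → platinum (repeats copper → silver → gold → platinum).
Column v: 1, 5, 25, 125, 625, 3125 → 15625 → 78125 (×5 each step).
For the column w, −1 each step: -47, -48, -49, -50, -51, -52 → -53 → -54.
Putting the parts together: gold  15625  -53 and then platinum  78125  -54.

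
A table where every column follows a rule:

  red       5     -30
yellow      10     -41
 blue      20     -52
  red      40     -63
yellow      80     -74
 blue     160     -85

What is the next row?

For the colour, repeats red → yellow → blue: red, yellow, blue, red, yellow, blue → red.
Second component — ×2 each step: 5, 10, 20, 40, 80, 160 → 320.
Third component: −11 each step, so -30, -41, -52, -63, -74, -85 → -96.
Putting it together: red  320  -96.

red  320  -96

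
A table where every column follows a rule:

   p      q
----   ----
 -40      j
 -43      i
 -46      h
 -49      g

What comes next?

For the column p, −3 each step: -40, -43, -46, -49 → -52.
Column q: letters move back 1 place in the alphabet, so j, i, h, g → f.
Combining the parts gives -52  f.

-52  f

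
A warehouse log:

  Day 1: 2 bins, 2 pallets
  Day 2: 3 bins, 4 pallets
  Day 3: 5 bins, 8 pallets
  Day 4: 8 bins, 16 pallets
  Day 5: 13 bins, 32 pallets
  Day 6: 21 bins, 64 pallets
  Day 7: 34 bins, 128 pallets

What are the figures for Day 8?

Bins goes 2, 3, 5, 8, 13, 21, 34 → 55 (each term is the sum of the two before it).
Pallets: ×2 each step, so 2, 4, 8, 16, 32, 64, 128 → 256.
Putting it together: 55 bins, 256 pallets.

55 bins, 256 pallets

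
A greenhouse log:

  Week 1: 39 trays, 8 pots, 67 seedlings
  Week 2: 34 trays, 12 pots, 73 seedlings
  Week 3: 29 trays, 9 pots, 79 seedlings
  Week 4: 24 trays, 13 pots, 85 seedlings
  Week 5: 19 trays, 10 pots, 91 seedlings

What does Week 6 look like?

14 trays, 14 pots, 97 seedlings

Trays: 39, 34, 29, 24, 19 → 14 (−5 each step).
Pots: alternating steps +4, −3, +4, −3, …; 8, 12, 9, 13, 10 → 14.
For the seedlings, +6 each step: 67, 73, 79, 85, 91 → 97.
Putting it together: 14 trays, 14 pots, 97 seedlings.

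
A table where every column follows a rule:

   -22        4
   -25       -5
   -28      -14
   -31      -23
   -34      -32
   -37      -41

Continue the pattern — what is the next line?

First component: -22, -25, -28, -31, -34, -37 → -40 (−3 each step).
Second component: −9 each step, so 4, -5, -14, -23, -32, -41 → -50.
Combining the parts gives -40  -50.

-40  -50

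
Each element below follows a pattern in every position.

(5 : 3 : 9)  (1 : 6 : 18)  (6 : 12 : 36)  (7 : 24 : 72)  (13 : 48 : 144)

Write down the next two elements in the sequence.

First value — each term is the sum of the two before it: 5, 1, 6, 7, 13 → 20 → 33.
Second value goes 3, 6, 12, 24, 48 → 96 → 192 (×2 each step).
Third value — always 3 × the second value: 9, 18, 36, 72, 144 → 288 → 576.
So the next two elements are (20 : 96 : 288) and (33 : 192 : 576).

(20 : 96 : 288), (33 : 192 : 576)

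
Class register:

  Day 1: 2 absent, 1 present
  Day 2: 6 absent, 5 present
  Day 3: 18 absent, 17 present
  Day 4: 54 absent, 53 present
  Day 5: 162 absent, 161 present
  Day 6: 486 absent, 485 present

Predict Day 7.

Absent — ×3 each step: 2, 6, 18, 54, 162, 486 → 1458.
Present goes 1, 5, 17, 53, 161, 485 → 1457 (always 1 less than the absent).
So the next row is 1458 absent, 1457 present.

1458 absent, 1457 present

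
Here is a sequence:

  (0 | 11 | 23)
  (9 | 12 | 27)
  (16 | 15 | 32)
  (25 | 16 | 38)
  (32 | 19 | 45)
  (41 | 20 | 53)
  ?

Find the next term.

(48 | 23 | 62)

First entry: alternating steps +9, +7, +9, +7, …, so 0, 9, 16, 25, 32, 41 → 48.
Second entry — alternating steps +1, +3, +1, +3, …: 11, 12, 15, 16, 19, 20 → 23.
Third entry goes 23, 27, 32, 38, 45, 53 → 62 (differences are 4, 5, 6, … (increasing by 1 each time)).
So the next term is (48 | 23 | 62).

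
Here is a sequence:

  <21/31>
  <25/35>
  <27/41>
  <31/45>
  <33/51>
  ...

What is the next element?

<37/55>

First entry: alternating steps +4, +2, +4, +2, …; 21, 25, 27, 31, 33 → 37.
Second entry: alternating steps +4, +6, +4, +6, …, so 31, 35, 41, 45, 51 → 55.
So the next element is <37/55>.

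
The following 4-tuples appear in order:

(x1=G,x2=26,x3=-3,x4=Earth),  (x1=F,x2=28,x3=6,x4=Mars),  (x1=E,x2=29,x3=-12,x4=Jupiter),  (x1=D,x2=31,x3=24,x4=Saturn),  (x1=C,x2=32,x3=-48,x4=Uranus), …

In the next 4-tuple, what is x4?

X1: letters move back 1 place in the alphabet; G, F, E, D, C → B.
X2: alternating steps +2, +1, +2, +1, …; 26, 28, 29, 31, 32 → 34.
X3 goes -3, 6, -12, 24, -48 → 96 (×(-2) each step).
X4 — runs through the planets Mercury→Neptune: Earth, Mars, Jupiter, Saturn, Uranus → Neptune.

Neptune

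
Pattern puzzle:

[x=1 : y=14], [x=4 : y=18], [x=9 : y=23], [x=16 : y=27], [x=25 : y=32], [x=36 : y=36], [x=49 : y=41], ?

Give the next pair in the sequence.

[x=64 : y=45]

X goes 1, 4, 9, 16, 25, 36, 49 → 64 (perfect squares: 1², 2², 3², …).
Y: alternating steps +4, +5, +4, +5, …; 14, 18, 23, 27, 32, 36, 41 → 45.
Combining the parts gives [x=64 : y=45].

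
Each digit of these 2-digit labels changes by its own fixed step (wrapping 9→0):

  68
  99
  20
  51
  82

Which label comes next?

13

First digit: +3 each step, mod 10, so 6, 9, 2, 5, 8 → 1.
Second digit goes 8, 9, 0, 1, 2 → 3 (+1 each step, mod 10).
Combining the parts gives 13.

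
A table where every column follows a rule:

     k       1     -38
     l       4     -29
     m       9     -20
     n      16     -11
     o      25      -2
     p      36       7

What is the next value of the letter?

q

Letter — letters move forward 1 place in the alphabet: k, l, m, n, o, p → q.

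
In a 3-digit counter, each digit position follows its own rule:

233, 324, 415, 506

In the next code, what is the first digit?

First digit: 2, 3, 4, 5 → 6 (+1 each step, mod 10).

6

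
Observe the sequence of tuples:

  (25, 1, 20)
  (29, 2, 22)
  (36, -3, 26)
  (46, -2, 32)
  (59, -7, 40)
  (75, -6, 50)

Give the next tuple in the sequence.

(94, -11, 62)

First entry: differences are 4, 7, 10, … (increasing by 3 each time), so 25, 29, 36, 46, 59, 75 → 94.
Second entry: alternating steps +1, −5, +1, −5, …; 1, 2, -3, -2, -7, -6 → -11.
Third entry — differences are 2, 4, 6, … (increasing by 2 each time): 20, 22, 26, 32, 40, 50 → 62.
Combining the parts gives (94, -11, 62).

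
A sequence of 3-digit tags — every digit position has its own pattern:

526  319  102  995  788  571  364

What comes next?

157

First digit — −2 each step, mod 10: 5, 3, 1, 9, 7, 5, 3 → 1.
For the second digit, −1 each step, mod 10: 2, 1, 0, 9, 8, 7, 6 → 5.
Third digit: +3 each step, mod 10; 6, 9, 2, 5, 8, 1, 4 → 7.
Combining the parts gives 157.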